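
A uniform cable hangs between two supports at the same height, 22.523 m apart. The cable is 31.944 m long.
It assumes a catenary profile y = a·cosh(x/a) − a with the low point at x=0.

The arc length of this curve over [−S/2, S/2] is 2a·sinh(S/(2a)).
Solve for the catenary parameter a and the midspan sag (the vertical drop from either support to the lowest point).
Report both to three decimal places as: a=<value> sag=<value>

a=7.518 sag=10.135

seed: a₀ = √(S³/(24(L−S))) = √(22.523³/(24·9.421)) = 7.108619
iter 1: u=1.584204  f(a)=+1.255e+00  f'(a)=-3.378e+00  a ← 7.108619 − (+1.255e+00/-3.378e+00) = 7.480215
iter 2: u=1.505505  f(a)=+1.052e-01  f'(a)=-2.834e+00  a ← 7.480215 − (+1.052e-01/-2.834e+00) = 7.517319
iter 3: u=1.498074  f(a)=+8.868e-04  f'(a)=-2.786e+00  a ← 7.517319 − (+8.868e-04/-2.786e+00) = 7.517637
iter 4: u=1.498011  f(a)=+6.425e-08  f'(a)=-2.786e+00  a ← 7.517637 − (+6.425e-08/-2.786e+00) = 7.517637
iter 5: u=1.498011  f(a)=-7.105e-15  f'(a)=-2.786e+00  a ← 7.517637 − (-7.105e-15/-2.786e+00) = 7.517637
converged: |Δa| < 1e-12 after 5 iterations
sag = a·(cosh(S/(2a)) − 1) = 7.517637·(cosh(1.498011) − 1) = 10.135115
T_max/T_min = cosh(S/(2a)) = 2.348178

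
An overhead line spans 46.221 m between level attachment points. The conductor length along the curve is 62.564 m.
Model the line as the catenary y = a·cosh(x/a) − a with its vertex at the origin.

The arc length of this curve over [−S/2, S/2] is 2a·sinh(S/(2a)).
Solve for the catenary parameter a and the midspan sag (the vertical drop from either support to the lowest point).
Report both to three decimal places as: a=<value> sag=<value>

a=16.648 sag=18.788

seed: a₀ = √(S³/(24(L−S))) = √(46.221³/(24·16.343)) = 15.866732
iter 1: u=1.456538  f(a)=+1.824e+00  f'(a)=-2.532e+00  a ← 15.866732 − (+1.824e+00/-2.532e+00) = 16.587164
iter 2: u=1.393276  f(a)=+1.316e-01  f'(a)=-2.178e+00  a ← 16.587164 − (+1.316e-01/-2.178e+00) = 16.647565
iter 3: u=1.388221  f(a)=+8.024e-04  f'(a)=-2.152e+00  a ← 16.647565 − (+8.024e-04/-2.152e+00) = 16.647937
iter 4: u=1.388190  f(a)=+3.025e-08  f'(a)=-2.152e+00  a ← 16.647937 − (+3.025e-08/-2.152e+00) = 16.647937
iter 5: u=1.388190  f(a)=+0.000e+00  f'(a)=-2.152e+00  a ← 16.647937 − (+0.000e+00/-2.152e+00) = 16.647937
converged: |Δa| < 1e-12 after 5 iterations
sag = a·(cosh(S/(2a)) − 1) = 16.647937·(cosh(1.388190) − 1) = 18.788165
T_max/T_min = cosh(S/(2a)) = 2.128558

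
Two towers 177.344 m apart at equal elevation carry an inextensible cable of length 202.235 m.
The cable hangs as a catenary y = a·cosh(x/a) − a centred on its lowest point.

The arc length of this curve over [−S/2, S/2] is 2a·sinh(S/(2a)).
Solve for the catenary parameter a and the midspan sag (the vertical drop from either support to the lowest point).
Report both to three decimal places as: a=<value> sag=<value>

a=98.599 sag=42.633

seed: a₀ = √(S³/(24(L−S))) = √(177.344³/(24·24.891)) = 96.626880
iter 1: u=0.917674  f(a)=+1.069e+00  f'(a)=-5.599e-01  a ← 96.626880 − (+1.069e+00/-5.599e-01) = 98.536705
iter 2: u=0.899888  f(a)=+3.253e-02  f'(a)=-5.263e-01  a ← 98.536705 − (+3.253e-02/-5.263e-01) = 98.598505
iter 3: u=0.899324  f(a)=+3.219e-05  f'(a)=-5.253e-01  a ← 98.598505 − (+3.219e-05/-5.253e-01) = 98.598566
iter 4: u=0.899323  f(a)=+3.158e-11  f'(a)=-5.253e-01  a ← 98.598566 − (+3.158e-11/-5.253e-01) = 98.598566
converged: |Δa| < 1e-12 after 4 iterations
sag = a·(cosh(S/(2a)) − 1) = 98.598566·(cosh(0.899323) − 1) = 42.633251
T_max/T_min = cosh(S/(2a)) = 1.432392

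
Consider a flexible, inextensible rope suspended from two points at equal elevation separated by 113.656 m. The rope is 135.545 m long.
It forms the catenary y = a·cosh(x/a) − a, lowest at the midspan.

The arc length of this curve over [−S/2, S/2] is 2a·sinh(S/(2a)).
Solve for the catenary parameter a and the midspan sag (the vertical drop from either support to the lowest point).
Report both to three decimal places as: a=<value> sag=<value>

seed: a₀ = √(S³/(24(L−S))) = √(113.656³/(24·21.889)) = 52.865211
iter 1: u=1.074960  f(a)=+1.300e+00  f'(a)=-9.278e-01  a ← 52.865211 − (+1.300e+00/-9.278e-01) = 54.266370
iter 2: u=1.047205  f(a)=+5.348e-02  f'(a)=-8.529e-01  a ← 54.266370 − (+5.348e-02/-8.529e-01) = 54.329070
iter 3: u=1.045996  f(a)=+9.909e-05  f'(a)=-8.498e-01  a ← 54.329070 − (+9.909e-05/-8.498e-01) = 54.329187
iter 4: u=1.045994  f(a)=+3.416e-10  f'(a)=-8.498e-01  a ← 54.329187 − (+3.416e-10/-8.498e-01) = 54.329187
iter 5: u=1.045994  f(a)=+2.842e-14  f'(a)=-8.498e-01  a ← 54.329187 − (+2.842e-14/-8.498e-01) = 54.329187
converged: |Δa| < 1e-12 after 5 iterations
sag = a·(cosh(S/(2a)) − 1) = 54.329187·(cosh(1.045994) − 1) = 32.531462
T_max/T_min = cosh(S/(2a)) = 1.598784

a=54.329 sag=32.531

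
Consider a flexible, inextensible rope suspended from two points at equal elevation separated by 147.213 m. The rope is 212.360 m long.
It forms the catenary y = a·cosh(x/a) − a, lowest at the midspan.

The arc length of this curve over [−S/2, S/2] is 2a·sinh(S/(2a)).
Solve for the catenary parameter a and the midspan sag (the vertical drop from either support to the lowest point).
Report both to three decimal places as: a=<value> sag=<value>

a=47.909 sag=68.579

seed: a₀ = √(S³/(24(L−S))) = √(147.213³/(24·65.147)) = 45.171698
iter 1: u=1.629483  f(a)=+9.216e+00  f'(a)=-3.727e+00  a ← 45.171698 − (+9.216e+00/-3.727e+00) = 47.644838
iter 2: u=1.544900  f(a)=+8.110e-01  f'(a)=-3.097e+00  a ← 47.644838 − (+8.110e-01/-3.097e+00) = 47.906706
iter 3: u=1.536455  f(a)=+7.619e-03  f'(a)=-3.039e+00  a ← 47.906706 − (+7.619e-03/-3.039e+00) = 47.909213
iter 4: u=1.536375  f(a)=+6.864e-07  f'(a)=-3.039e+00  a ← 47.909213 − (+6.864e-07/-3.039e+00) = 47.909213
iter 5: u=1.536375  f(a)=-2.842e-14  f'(a)=-3.039e+00  a ← 47.909213 − (-2.842e-14/-3.039e+00) = 47.909213
converged: |Δa| < 1e-12 after 5 iterations
sag = a·(cosh(S/(2a)) − 1) = 47.909213·(cosh(1.536375) − 1) = 68.578920
T_max/T_min = cosh(S/(2a)) = 2.431435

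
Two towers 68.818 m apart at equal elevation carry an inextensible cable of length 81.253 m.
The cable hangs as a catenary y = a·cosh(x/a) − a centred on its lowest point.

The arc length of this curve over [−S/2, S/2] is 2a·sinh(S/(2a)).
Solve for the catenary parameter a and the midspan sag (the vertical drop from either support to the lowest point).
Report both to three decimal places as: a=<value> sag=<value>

seed: a₀ = √(S³/(24(L−S))) = √(68.818³/(24·12.435)) = 33.046430
iter 1: u=1.041232  f(a)=+6.917e-01  f'(a)=-8.374e-01  a ← 33.046430 − (+6.917e-01/-8.374e-01) = 33.872499
iter 2: u=1.015839  f(a)=+2.679e-02  f'(a)=-7.737e-01  a ← 33.872499 − (+2.679e-02/-7.737e-01) = 33.907122
iter 3: u=1.014802  f(a)=+4.375e-05  f'(a)=-7.711e-01  a ← 33.907122 − (+4.375e-05/-7.711e-01) = 33.907179
iter 4: u=1.014800  f(a)=+1.171e-10  f'(a)=-7.711e-01  a ← 33.907179 − (+1.171e-10/-7.711e-01) = 33.907179
iter 5: u=1.014800  f(a)=+0.000e+00  f'(a)=-7.711e-01  a ← 33.907179 − (+0.000e+00/-7.711e-01) = 33.907179
converged: |Δa| < 1e-12 after 5 iterations
sag = a·(cosh(S/(2a)) − 1) = 33.907179·(cosh(1.014800) − 1) = 19.009825
T_max/T_min = cosh(S/(2a)) = 1.560643

a=33.907 sag=19.010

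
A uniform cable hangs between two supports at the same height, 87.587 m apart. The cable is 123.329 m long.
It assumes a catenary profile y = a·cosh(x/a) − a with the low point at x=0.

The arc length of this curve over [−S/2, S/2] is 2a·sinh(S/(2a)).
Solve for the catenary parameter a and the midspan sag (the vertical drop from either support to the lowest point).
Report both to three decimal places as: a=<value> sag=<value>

seed: a₀ = √(S³/(24(L−S))) = √(87.587³/(24·35.742)) = 27.987521
iter 1: u=1.564751  f(a)=+4.640e+00  f'(a)=-3.237e+00  a ← 27.987521 − (+4.640e+00/-3.237e+00) = 29.420929
iter 2: u=1.488515  f(a)=+3.803e-01  f'(a)=-2.726e+00  a ← 29.420929 − (+3.803e-01/-2.726e+00) = 29.560420
iter 3: u=1.481491  f(a)=+3.058e-03  f'(a)=-2.682e+00  a ← 29.560420 − (+3.058e-03/-2.682e+00) = 29.561560
iter 4: u=1.481434  f(a)=+2.013e-07  f'(a)=-2.682e+00  a ← 29.561560 − (+2.013e-07/-2.682e+00) = 29.561560
iter 5: u=1.481434  f(a)=+1.421e-14  f'(a)=-2.682e+00  a ← 29.561560 − (+1.421e-14/-2.682e+00) = 29.561560
converged: |Δa| < 1e-12 after 5 iterations
sag = a·(cosh(S/(2a)) − 1) = 29.561560·(cosh(1.481434) − 1) = 38.822622
T_max/T_min = cosh(S/(2a)) = 2.313281

a=29.562 sag=38.823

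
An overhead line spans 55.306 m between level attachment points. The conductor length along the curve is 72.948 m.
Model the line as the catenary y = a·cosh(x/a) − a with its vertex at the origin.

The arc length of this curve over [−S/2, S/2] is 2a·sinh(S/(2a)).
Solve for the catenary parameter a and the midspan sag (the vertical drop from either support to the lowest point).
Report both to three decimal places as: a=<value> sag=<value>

a=20.882 sag=21.147

seed: a₀ = √(S³/(24(L−S))) = √(55.306³/(24·17.642)) = 19.988437
iter 1: u=1.383450  f(a)=+1.767e+00  f'(a)=-2.127e+00  a ← 19.988437 − (+1.767e+00/-2.127e+00) = 20.819323
iter 2: u=1.328237  f(a)=+1.162e-01  f'(a)=-1.856e+00  a ← 20.819323 − (+1.162e-01/-1.856e+00) = 20.881924
iter 3: u=1.324255  f(a)=+5.801e-04  f'(a)=-1.837e+00  a ← 20.881924 − (+5.801e-04/-1.837e+00) = 20.882239
iter 4: u=1.324235  f(a)=+1.462e-08  f'(a)=-1.837e+00  a ← 20.882239 − (+1.462e-08/-1.837e+00) = 20.882239
iter 5: u=1.324235  f(a)=-1.421e-14  f'(a)=-1.837e+00  a ← 20.882239 − (-1.421e-14/-1.837e+00) = 20.882239
converged: |Δa| < 1e-12 after 5 iterations
sag = a·(cosh(S/(2a)) − 1) = 20.882239·(cosh(1.324235) − 1) = 21.146567
T_max/T_min = cosh(S/(2a)) = 2.012658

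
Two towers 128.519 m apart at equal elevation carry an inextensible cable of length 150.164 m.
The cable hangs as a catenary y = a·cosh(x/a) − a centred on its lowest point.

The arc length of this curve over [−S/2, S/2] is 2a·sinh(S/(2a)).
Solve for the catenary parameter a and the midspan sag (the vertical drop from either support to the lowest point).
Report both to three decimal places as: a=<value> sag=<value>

seed: a₀ = √(S³/(24(L−S))) = √(128.519³/(24·21.645)) = 63.924390
iter 1: u=1.005242  f(a)=+1.120e+00  f'(a)=-7.482e-01  a ← 63.924390 − (+1.120e+00/-7.482e-01) = 65.421822
iter 2: u=0.982233  f(a)=+4.057e-02  f'(a)=-6.949e-01  a ← 65.421822 − (+4.057e-02/-6.949e-01) = 65.480214
iter 3: u=0.981358  f(a)=+5.765e-05  f'(a)=-6.929e-01  a ← 65.480214 − (+5.765e-05/-6.929e-01) = 65.480297
iter 4: u=0.981356  f(a)=+1.168e-10  f'(a)=-6.929e-01  a ← 65.480297 − (+1.168e-10/-6.929e-01) = 65.480297
iter 5: u=0.981356  f(a)=-2.842e-14  f'(a)=-6.929e-01  a ← 65.480297 − (-2.842e-14/-6.929e-01) = 65.480297
converged: |Δa| < 1e-12 after 5 iterations
sag = a·(cosh(S/(2a)) − 1) = 65.480297·(cosh(0.981356) − 1) = 34.143877
T_max/T_min = cosh(S/(2a)) = 1.521437

a=65.480 sag=34.144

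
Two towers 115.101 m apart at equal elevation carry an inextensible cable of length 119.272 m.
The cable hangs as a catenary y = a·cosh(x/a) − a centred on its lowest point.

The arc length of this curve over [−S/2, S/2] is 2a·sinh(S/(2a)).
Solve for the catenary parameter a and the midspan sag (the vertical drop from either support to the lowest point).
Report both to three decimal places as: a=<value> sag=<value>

seed: a₀ = √(S³/(24(L−S))) = √(115.101³/(24·4.171)) = 123.422099
iter 1: u=0.466290  f(a)=+4.558e-02  f'(a)=-6.907e-02  a ← 123.422099 − (+4.558e-02/-6.907e-02) = 124.082004
iter 2: u=0.463810  f(a)=+3.681e-04  f'(a)=-6.796e-02  a ← 124.082004 − (+3.681e-04/-6.796e-02) = 124.087421
iter 3: u=0.463790  f(a)=+2.445e-08  f'(a)=-6.795e-02  a ← 124.087421 − (+2.445e-08/-6.795e-02) = 124.087421
iter 4: u=0.463790  f(a)=+1.421e-14  f'(a)=-6.795e-02  a ← 124.087421 − (+1.421e-14/-6.795e-02) = 124.087421
converged: |Δa| < 1e-12 after 4 iterations
sag = a·(cosh(S/(2a)) − 1) = 124.087421·(cosh(0.463790) − 1) = 13.586616
T_max/T_min = cosh(S/(2a)) = 1.109492

a=124.087 sag=13.587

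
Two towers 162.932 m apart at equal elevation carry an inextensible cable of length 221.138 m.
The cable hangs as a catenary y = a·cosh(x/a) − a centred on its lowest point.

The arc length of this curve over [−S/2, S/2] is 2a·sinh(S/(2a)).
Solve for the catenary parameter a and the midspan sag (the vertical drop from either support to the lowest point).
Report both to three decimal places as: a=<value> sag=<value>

a=58.410 sag=66.639

seed: a₀ = √(S³/(24(L−S))) = √(162.932³/(24·58.206)) = 55.644223
iter 1: u=1.464051  f(a)=+6.566e+00  f'(a)=-2.576e+00  a ← 55.644223 − (+6.566e+00/-2.576e+00) = 58.192948
iter 2: u=1.399929  f(a)=+4.781e-01  f'(a)=-2.214e+00  a ← 58.192948 − (+4.781e-01/-2.214e+00) = 58.408930
iter 3: u=1.394752  f(a)=+2.975e-03  f'(a)=-2.186e+00  a ← 58.408930 − (+2.975e-03/-2.186e+00) = 58.410290
iter 4: u=1.394720  f(a)=+1.167e-07  f'(a)=-2.186e+00  a ← 58.410290 − (+1.167e-07/-2.186e+00) = 58.410290
iter 5: u=1.394720  f(a)=+0.000e+00  f'(a)=-2.186e+00  a ← 58.410290 − (+0.000e+00/-2.186e+00) = 58.410290
converged: |Δa| < 1e-12 after 5 iterations
sag = a·(cosh(S/(2a)) − 1) = 58.410290·(cosh(1.394720) − 1) = 66.638763
T_max/T_min = cosh(S/(2a)) = 2.140874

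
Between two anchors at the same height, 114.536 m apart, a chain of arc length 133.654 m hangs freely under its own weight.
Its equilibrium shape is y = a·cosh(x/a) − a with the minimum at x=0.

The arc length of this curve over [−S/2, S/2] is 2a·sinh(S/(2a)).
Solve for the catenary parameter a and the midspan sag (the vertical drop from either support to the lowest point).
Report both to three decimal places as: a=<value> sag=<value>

seed: a₀ = √(S³/(24(L−S))) = √(114.536³/(24·19.118)) = 57.225048
iter 1: u=1.000751  f(a)=+9.805e-01  f'(a)=-7.375e-01  a ← 57.225048 − (+9.805e-01/-7.375e-01) = 58.554474
iter 2: u=0.978029  f(a)=+3.521e-02  f'(a)=-6.854e-01  a ← 58.554474 − (+3.521e-02/-6.854e-01) = 58.605841
iter 3: u=0.977172  f(a)=+4.914e-05  f'(a)=-6.835e-01  a ← 58.605841 − (+4.914e-05/-6.835e-01) = 58.605913
iter 4: u=0.977171  f(a)=+9.607e-11  f'(a)=-6.835e-01  a ← 58.605913 − (+9.607e-11/-6.835e-01) = 58.605913
iter 5: u=0.977171  f(a)=+0.000e+00  f'(a)=-6.835e-01  a ← 58.605913 − (+0.000e+00/-6.835e-01) = 58.605913
converged: |Δa| < 1e-12 after 5 iterations
sag = a·(cosh(S/(2a)) − 1) = 58.605913·(cosh(0.977171) − 1) = 30.278849
T_max/T_min = cosh(S/(2a)) = 1.516652

a=58.606 sag=30.279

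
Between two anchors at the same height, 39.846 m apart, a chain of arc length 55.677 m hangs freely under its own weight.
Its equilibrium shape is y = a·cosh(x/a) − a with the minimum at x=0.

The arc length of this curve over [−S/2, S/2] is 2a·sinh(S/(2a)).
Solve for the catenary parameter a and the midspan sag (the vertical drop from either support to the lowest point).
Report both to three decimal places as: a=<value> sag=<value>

a=13.612 sag=17.376

seed: a₀ = √(S³/(24(L−S))) = √(39.846³/(24·15.831)) = 12.903790
iter 1: u=1.543965  f(a)=+1.998e+00  f'(a)=-3.091e+00  a ← 12.903790 − (+1.998e+00/-3.091e+00) = 13.550135
iter 2: u=1.470317  f(a)=+1.599e-01  f'(a)=-2.614e+00  a ← 13.550135 − (+1.599e-01/-2.614e+00) = 13.611307
iter 3: u=1.463710  f(a)=+1.222e-03  f'(a)=-2.574e+00  a ← 13.611307 − (+1.222e-03/-2.574e+00) = 13.611782
iter 4: u=1.463659  f(a)=+7.249e-08  f'(a)=-2.574e+00  a ← 13.611782 − (+7.249e-08/-2.574e+00) = 13.611782
iter 5: u=1.463659  f(a)=+7.105e-15  f'(a)=-2.574e+00  a ← 13.611782 − (+7.105e-15/-2.574e+00) = 13.611782
converged: |Δa| < 1e-12 after 5 iterations
sag = a·(cosh(S/(2a)) − 1) = 13.611782·(cosh(1.463659) − 1) = 17.376324
T_max/T_min = cosh(S/(2a)) = 2.276565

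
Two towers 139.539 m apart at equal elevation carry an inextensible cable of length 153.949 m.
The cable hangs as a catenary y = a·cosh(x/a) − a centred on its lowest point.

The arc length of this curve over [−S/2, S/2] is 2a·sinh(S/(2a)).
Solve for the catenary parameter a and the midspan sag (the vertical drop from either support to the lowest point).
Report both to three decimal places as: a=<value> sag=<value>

seed: a₀ = √(S³/(24(L−S))) = √(139.539³/(24·14.410)) = 88.635112
iter 1: u=0.787154  f(a)=+4.531e-01  f'(a)=-3.458e-01  a ← 88.635112 − (+4.531e-01/-3.458e-01) = 89.945515
iter 2: u=0.775686  f(a)=+1.024e-02  f'(a)=-3.303e-01  a ← 89.945515 − (+1.024e-02/-3.303e-01) = 89.976529
iter 3: u=0.775419  f(a)=+5.504e-06  f'(a)=-3.299e-01  a ← 89.976529 − (+5.504e-06/-3.299e-01) = 89.976546
iter 4: u=0.775419  f(a)=+1.620e-12  f'(a)=-3.299e-01  a ← 89.976546 − (+1.620e-12/-3.299e-01) = 89.976546
converged: |Δa| < 1e-12 after 4 iterations
sag = a·(cosh(S/(2a)) − 1) = 89.976546·(cosh(0.775419) − 1) = 28.433135
T_max/T_min = cosh(S/(2a)) = 1.316006

a=89.977 sag=28.433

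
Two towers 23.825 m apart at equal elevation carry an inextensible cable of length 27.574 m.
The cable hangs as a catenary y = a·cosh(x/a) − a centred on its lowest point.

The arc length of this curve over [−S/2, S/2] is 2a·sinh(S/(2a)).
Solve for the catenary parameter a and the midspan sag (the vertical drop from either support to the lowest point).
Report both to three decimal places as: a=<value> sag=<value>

seed: a₀ = √(S³/(24(L−S))) = √(23.825³/(24·3.749)) = 12.259874
iter 1: u=0.971666  f(a)=+1.810e-01  f'(a)=-6.713e-01  a ← 12.259874 − (+1.810e-01/-6.713e-01) = 12.529509
iter 2: u=0.950756  f(a)=+6.144e-03  f'(a)=-6.264e-01  a ← 12.529509 − (+6.144e-03/-6.264e-01) = 12.539316
iter 3: u=0.950012  f(a)=+7.629e-06  f'(a)=-6.249e-01  a ← 12.539316 − (+7.629e-06/-6.249e-01) = 12.539329
iter 4: u=0.950011  f(a)=+1.180e-11  f'(a)=-6.249e-01  a ← 12.539329 − (+1.180e-11/-6.249e-01) = 12.539329
iter 5: u=0.950011  f(a)=+0.000e+00  f'(a)=-6.249e-01  a ← 12.539329 − (+0.000e+00/-6.249e-01) = 12.539329
converged: |Δa| < 1e-12 after 5 iterations
sag = a·(cosh(S/(2a)) − 1) = 12.539329·(cosh(0.950011) − 1) = 6.097091
T_max/T_min = cosh(S/(2a)) = 1.486237

a=12.539 sag=6.097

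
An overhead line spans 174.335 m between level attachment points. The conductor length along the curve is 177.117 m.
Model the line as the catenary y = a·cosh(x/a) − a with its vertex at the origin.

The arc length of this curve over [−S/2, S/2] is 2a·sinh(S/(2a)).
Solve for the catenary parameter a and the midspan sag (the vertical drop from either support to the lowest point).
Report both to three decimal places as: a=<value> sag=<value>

a=282.376 sag=13.561

seed: a₀ = √(S³/(24(L−S))) = √(174.335³/(24·2.782)) = 281.703794
iter 1: u=0.309430  f(a)=+1.335e-02  f'(a)=-1.994e-02  a ← 281.703794 − (+1.335e-02/-1.994e-02) = 282.373207
iter 2: u=0.308696  f(a)=+4.773e-05  f'(a)=-1.980e-02  a ← 282.373207 − (+4.773e-05/-1.980e-02) = 282.375617
iter 3: u=0.308693  f(a)=+6.152e-10  f'(a)=-1.980e-02  a ← 282.375617 − (+6.152e-10/-1.980e-02) = 282.375617
iter 4: u=0.308693  f(a)=-2.842e-14  f'(a)=-1.980e-02  a ← 282.375617 − (-2.842e-14/-1.980e-02) = 282.375617
converged: |Δa| < 1e-12 after 4 iterations
sag = a·(cosh(S/(2a)) − 1) = 282.375617·(cosh(0.308693) − 1) = 13.561195
T_max/T_min = cosh(S/(2a)) = 1.048025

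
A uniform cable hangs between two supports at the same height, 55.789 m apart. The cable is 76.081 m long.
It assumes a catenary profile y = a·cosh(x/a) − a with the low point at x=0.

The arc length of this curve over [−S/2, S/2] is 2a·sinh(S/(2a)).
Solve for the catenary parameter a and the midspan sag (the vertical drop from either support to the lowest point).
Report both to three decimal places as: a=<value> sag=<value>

a=19.837 sag=23.065

seed: a₀ = √(S³/(24(L−S))) = √(55.789³/(24·20.292)) = 18.882297
iter 1: u=1.477283  f(a)=+2.333e+00  f'(a)=-2.656e+00  a ← 18.882297 − (+2.333e+00/-2.656e+00) = 19.760477
iter 2: u=1.411631  f(a)=+1.726e-01  f'(a)=-2.277e+00  a ← 19.760477 − (+1.726e-01/-2.277e+00) = 19.836299
iter 3: u=1.406235  f(a)=+1.112e-03  f'(a)=-2.247e+00  a ← 19.836299 − (+1.112e-03/-2.247e+00) = 19.836794
iter 4: u=1.406200  f(a)=+4.681e-08  f'(a)=-2.247e+00  a ← 19.836794 − (+4.681e-08/-2.247e+00) = 19.836794
iter 5: u=1.406200  f(a)=+0.000e+00  f'(a)=-2.247e+00  a ← 19.836794 − (+0.000e+00/-2.247e+00) = 19.836794
converged: |Δa| < 1e-12 after 5 iterations
sag = a·(cosh(S/(2a)) − 1) = 19.836794·(cosh(1.406200) − 1) = 23.065164
T_max/T_min = cosh(S/(2a)) = 2.162747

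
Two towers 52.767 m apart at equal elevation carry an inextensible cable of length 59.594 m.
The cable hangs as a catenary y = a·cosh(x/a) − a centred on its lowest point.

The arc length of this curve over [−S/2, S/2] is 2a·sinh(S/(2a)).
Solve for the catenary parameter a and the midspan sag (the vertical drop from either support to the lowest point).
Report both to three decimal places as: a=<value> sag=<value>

seed: a₀ = √(S³/(24(L−S))) = √(52.767³/(24·6.827)) = 29.944911
iter 1: u=0.881068  f(a)=+2.699e-01  f'(a)=-4.924e-01  a ← 29.944911 − (+2.699e-01/-4.924e-01) = 30.493155
iter 2: u=0.865227  f(a)=+7.592e-03  f'(a)=-4.650e-01  a ← 30.493155 − (+7.592e-03/-4.650e-01) = 30.509480
iter 3: u=0.864764  f(a)=+6.390e-06  f'(a)=-4.642e-01  a ← 30.509480 − (+6.390e-06/-4.642e-01) = 30.509493
iter 4: u=0.864764  f(a)=+4.533e-12  f'(a)=-4.642e-01  a ← 30.509493 − (+4.533e-12/-4.642e-01) = 30.509493
converged: |Δa| < 1e-12 after 4 iterations
sag = a·(cosh(S/(2a)) − 1) = 30.509493·(cosh(0.864764) − 1) = 12.136613
T_max/T_min = cosh(S/(2a)) = 1.397798

a=30.509 sag=12.137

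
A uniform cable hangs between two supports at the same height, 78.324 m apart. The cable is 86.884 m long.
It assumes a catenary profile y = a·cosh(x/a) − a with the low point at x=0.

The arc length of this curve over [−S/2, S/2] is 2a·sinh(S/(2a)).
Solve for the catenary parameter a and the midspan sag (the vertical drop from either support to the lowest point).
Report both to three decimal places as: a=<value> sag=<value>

a=49.135 sag=16.450

seed: a₀ = √(S³/(24(L−S))) = √(78.324³/(24·8.560)) = 48.361502
iter 1: u=0.809776  f(a)=+2.851e-01  f'(a)=-3.778e-01  a ← 48.361502 − (+2.851e-01/-3.778e-01) = 49.116147
iter 2: u=0.797335  f(a)=+6.810e-03  f'(a)=-3.599e-01  a ← 49.116147 − (+6.810e-03/-3.599e-01) = 49.135068
iter 3: u=0.797027  f(a)=+4.097e-06  f'(a)=-3.595e-01  a ← 49.135068 − (+4.097e-06/-3.595e-01) = 49.135079
iter 4: u=0.797027  f(a)=+1.478e-12  f'(a)=-3.595e-01  a ← 49.135079 − (+1.478e-12/-3.595e-01) = 49.135079
converged: |Δa| < 1e-12 after 4 iterations
sag = a·(cosh(S/(2a)) − 1) = 49.135079·(cosh(0.797027) − 1) = 16.450463
T_max/T_min = cosh(S/(2a)) = 1.334801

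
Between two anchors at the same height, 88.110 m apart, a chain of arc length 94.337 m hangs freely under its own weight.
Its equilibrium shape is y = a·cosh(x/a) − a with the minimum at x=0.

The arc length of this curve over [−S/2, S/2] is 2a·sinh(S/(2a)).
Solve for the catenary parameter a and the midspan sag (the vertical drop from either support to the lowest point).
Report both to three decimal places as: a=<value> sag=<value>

a=68.360 sag=14.694

seed: a₀ = √(S³/(24(L−S))) = √(88.110³/(24·6.227)) = 67.653886
iter 1: u=0.651182  f(a)=+1.334e-01  f'(a)=-1.920e-01  a ← 67.653886 − (+1.334e-01/-1.920e-01) = 68.348463
iter 2: u=0.644565  f(a)=+2.082e-03  f'(a)=-1.861e-01  a ← 68.348463 − (+2.082e-03/-1.861e-01) = 68.359652
iter 3: u=0.644459  f(a)=+5.250e-07  f'(a)=-1.860e-01  a ← 68.359652 − (+5.250e-07/-1.860e-01) = 68.359655
iter 4: u=0.644459  f(a)=+1.421e-14  f'(a)=-1.860e-01  a ← 68.359655 − (+1.421e-14/-1.860e-01) = 68.359655
converged: |Δa| < 1e-12 after 4 iterations
sag = a·(cosh(S/(2a)) − 1) = 68.359655·(cosh(0.644459) − 1) = 14.694001
T_max/T_min = cosh(S/(2a)) = 1.214951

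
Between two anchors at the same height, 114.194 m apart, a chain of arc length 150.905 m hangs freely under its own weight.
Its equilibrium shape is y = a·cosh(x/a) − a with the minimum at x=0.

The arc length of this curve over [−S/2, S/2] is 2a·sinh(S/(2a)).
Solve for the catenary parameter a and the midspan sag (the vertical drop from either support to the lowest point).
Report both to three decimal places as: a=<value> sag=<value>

seed: a₀ = √(S³/(24(L−S))) = √(114.194³/(24·36.711)) = 41.111299
iter 1: u=1.388840  f(a)=+3.708e+00  f'(a)=-2.155e+00  a ← 41.111299 − (+3.708e+00/-2.155e+00) = 42.831744
iter 2: u=1.333053  f(a)=+2.454e-01  f'(a)=-1.878e+00  a ← 42.831744 − (+2.454e-01/-1.878e+00) = 42.962414
iter 3: u=1.328999  f(a)=+1.244e-03  f'(a)=-1.859e+00  a ← 42.962414 − (+1.244e-03/-1.859e+00) = 42.963084
iter 4: u=1.328978  f(a)=+3.233e-08  f'(a)=-1.859e+00  a ← 42.963084 − (+3.233e-08/-1.859e+00) = 42.963084
iter 5: u=1.328978  f(a)=+2.842e-14  f'(a)=-1.859e+00  a ← 42.963084 − (+2.842e-14/-1.859e+00) = 42.963084
converged: |Δa| < 1e-12 after 5 iterations
sag = a·(cosh(S/(2a)) − 1) = 42.963084·(cosh(1.328978) − 1) = 43.863792
T_max/T_min = cosh(S/(2a)) = 2.020965

a=42.963 sag=43.864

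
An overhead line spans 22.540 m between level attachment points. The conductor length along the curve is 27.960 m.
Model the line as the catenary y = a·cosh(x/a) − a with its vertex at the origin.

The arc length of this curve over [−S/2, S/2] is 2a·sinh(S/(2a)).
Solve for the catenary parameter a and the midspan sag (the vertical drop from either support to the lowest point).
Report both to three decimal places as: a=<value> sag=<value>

seed: a₀ = √(S³/(24(L−S))) = √(22.540³/(24·5.420)) = 9.382652
iter 1: u=1.201153  f(a)=+4.047e-01  f'(a)=-1.331e+00  a ← 9.382652 − (+4.047e-01/-1.331e+00) = 9.686743
iter 2: u=1.163446  f(a)=+2.051e-02  f'(a)=-1.199e+00  a ← 9.686743 − (+2.051e-02/-1.199e+00) = 9.703846
iter 3: u=1.161395  f(a)=+5.888e-05  f'(a)=-1.192e+00  a ← 9.703846 − (+5.888e-05/-1.192e+00) = 9.703895
iter 4: u=1.161389  f(a)=+4.885e-10  f'(a)=-1.192e+00  a ← 9.703895 − (+4.885e-10/-1.192e+00) = 9.703895
iter 5: u=1.161389  f(a)=+0.000e+00  f'(a)=-1.192e+00  a ← 9.703895 − (+0.000e+00/-1.192e+00) = 9.703895
converged: |Δa| < 1e-12 after 5 iterations
sag = a·(cosh(S/(2a)) − 1) = 9.703895·(cosh(1.161389) − 1) = 7.313919
T_max/T_min = cosh(S/(2a)) = 1.753710

a=9.704 sag=7.314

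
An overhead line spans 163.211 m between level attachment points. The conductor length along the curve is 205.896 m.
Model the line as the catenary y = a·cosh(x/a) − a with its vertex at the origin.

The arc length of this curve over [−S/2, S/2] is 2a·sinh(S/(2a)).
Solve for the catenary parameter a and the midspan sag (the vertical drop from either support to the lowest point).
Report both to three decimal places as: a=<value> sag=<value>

a=67.561 sag=55.576

seed: a₀ = √(S³/(24(L−S))) = √(163.211³/(24·42.685)) = 65.144968
iter 1: u=1.252675  f(a)=+3.477e+00  f'(a)=-1.528e+00  a ← 65.144968 − (+3.477e+00/-1.528e+00) = 67.420511
iter 2: u=1.210396  f(a)=+1.905e-01  f'(a)=-1.365e+00  a ← 67.420511 − (+1.905e-01/-1.365e+00) = 67.560090
iter 3: u=1.207895  f(a)=+6.451e-04  f'(a)=-1.355e+00  a ← 67.560090 − (+6.451e-04/-1.355e+00) = 67.560566
iter 4: u=1.207887  f(a)=+7.453e-09  f'(a)=-1.355e+00  a ← 67.560566 − (+7.453e-09/-1.355e+00) = 67.560566
iter 5: u=1.207887  f(a)=+0.000e+00  f'(a)=-1.355e+00  a ← 67.560566 − (+0.000e+00/-1.355e+00) = 67.560566
converged: |Δa| < 1e-12 after 5 iterations
sag = a·(cosh(S/(2a)) − 1) = 67.560566·(cosh(1.207887) − 1) = 55.576434
T_max/T_min = cosh(S/(2a)) = 1.822616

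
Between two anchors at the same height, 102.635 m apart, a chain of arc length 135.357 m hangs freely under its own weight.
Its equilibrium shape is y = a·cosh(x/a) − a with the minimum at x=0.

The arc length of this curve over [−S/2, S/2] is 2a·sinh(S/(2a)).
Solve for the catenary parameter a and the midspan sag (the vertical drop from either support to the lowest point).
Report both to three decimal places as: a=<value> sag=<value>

a=38.762 sag=39.231

seed: a₀ = √(S³/(24(L−S))) = √(102.635³/(24·32.722)) = 37.103740
iter 1: u=1.383082  f(a)=+3.276e+00  f'(a)=-2.125e+00  a ← 37.103740 − (+3.276e+00/-2.125e+00) = 38.645371
iter 2: u=1.327908  f(a)=+2.152e-01  f'(a)=-1.854e+00  a ← 38.645371 − (+2.152e-01/-1.854e+00) = 38.761456
iter 3: u=1.323931  f(a)=+1.074e-03  f'(a)=-1.836e+00  a ← 38.761456 − (+1.074e-03/-1.836e+00) = 38.762041
iter 4: u=1.323911  f(a)=+2.701e-08  f'(a)=-1.836e+00  a ← 38.762041 − (+2.701e-08/-1.836e+00) = 38.762041
iter 5: u=1.323911  f(a)=+0.000e+00  f'(a)=-1.836e+00  a ← 38.762041 − (+0.000e+00/-1.836e+00) = 38.762041
converged: |Δa| < 1e-12 after 5 iterations
sag = a·(cosh(S/(2a)) − 1) = 38.762041·(cosh(1.323911) − 1) = 39.230748
T_max/T_min = cosh(S/(2a)) = 2.012092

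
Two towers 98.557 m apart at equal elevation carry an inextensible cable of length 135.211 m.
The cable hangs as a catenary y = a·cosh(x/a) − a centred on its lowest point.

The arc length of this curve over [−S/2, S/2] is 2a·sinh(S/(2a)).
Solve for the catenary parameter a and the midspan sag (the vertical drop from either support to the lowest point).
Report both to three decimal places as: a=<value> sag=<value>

seed: a₀ = √(S³/(24(L−S))) = √(98.557³/(24·36.654)) = 32.988677
iter 1: u=1.493800  f(a)=+4.314e+00  f'(a)=-2.759e+00  a ← 32.988677 − (+4.314e+00/-2.759e+00) = 34.552020
iter 2: u=1.426212  f(a)=+3.256e-01  f'(a)=-2.357e+00  a ← 34.552020 − (+3.256e-01/-2.357e+00) = 34.690156
iter 3: u=1.420533  f(a)=+2.190e-03  f'(a)=-2.325e+00  a ← 34.690156 − (+2.190e-03/-2.325e+00) = 34.691098
iter 4: u=1.420494  f(a)=+1.005e-07  f'(a)=-2.325e+00  a ← 34.691098 − (+1.005e-07/-2.325e+00) = 34.691098
iter 5: u=1.420494  f(a)=+2.842e-14  f'(a)=-2.325e+00  a ← 34.691098 − (+2.842e-14/-2.325e+00) = 34.691098
converged: |Δa| < 1e-12 after 5 iterations
sag = a·(cosh(S/(2a)) − 1) = 34.691098·(cosh(1.420494) − 1) = 41.295585
T_max/T_min = cosh(S/(2a)) = 2.190380

a=34.691 sag=41.296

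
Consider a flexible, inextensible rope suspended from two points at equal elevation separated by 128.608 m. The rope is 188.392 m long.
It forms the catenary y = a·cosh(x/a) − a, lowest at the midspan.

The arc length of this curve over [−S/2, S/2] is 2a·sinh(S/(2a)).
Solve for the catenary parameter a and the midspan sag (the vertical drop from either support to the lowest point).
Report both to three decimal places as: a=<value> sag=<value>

a=40.945 sag=61.765

seed: a₀ = √(S³/(24(L−S))) = √(128.608³/(24·59.784)) = 38.503825
iter 1: u=1.670068  f(a)=+8.913e+00  f'(a)=-4.062e+00  a ← 38.503825 − (+8.913e+00/-4.062e+00) = 40.697853
iter 2: u=1.580034  f(a)=+8.186e-01  f'(a)=-3.348e+00  a ← 40.697853 − (+8.186e-01/-3.348e+00) = 40.942385
iter 3: u=1.570597  f(a)=+8.447e-03  f'(a)=-3.279e+00  a ← 40.942385 − (+8.447e-03/-3.279e+00) = 40.944961
iter 4: u=1.570499  f(a)=+9.199e-07  f'(a)=-3.278e+00  a ← 40.944961 − (+9.199e-07/-3.278e+00) = 40.944961
iter 5: u=1.570498  f(a)=-2.842e-14  f'(a)=-3.278e+00  a ← 40.944961 − (-2.842e-14/-3.278e+00) = 40.944961
converged: |Δa| < 1e-12 after 5 iterations
sag = a·(cosh(S/(2a)) − 1) = 40.944961·(cosh(1.570498) − 1) = 61.765195
T_max/T_min = cosh(S/(2a)) = 2.508493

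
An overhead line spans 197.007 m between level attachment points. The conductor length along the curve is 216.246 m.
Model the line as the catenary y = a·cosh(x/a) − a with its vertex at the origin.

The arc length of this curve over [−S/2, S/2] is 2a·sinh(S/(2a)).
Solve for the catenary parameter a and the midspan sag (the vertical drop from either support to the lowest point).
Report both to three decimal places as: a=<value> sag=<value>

a=130.528 sag=38.966

seed: a₀ = √(S³/(24(L−S))) = √(197.007³/(24·19.239)) = 128.684316
iter 1: u=0.765466  f(a)=+5.716e-01  f'(a)=-3.169e-01  a ← 128.684316 − (+5.716e-01/-3.169e-01) = 130.487940
iter 2: u=0.754886  f(a)=+1.224e-02  f'(a)=-3.035e-01  a ← 130.487940 − (+1.224e-02/-3.035e-01) = 130.528270
iter 3: u=0.754653  f(a)=+5.884e-06  f'(a)=-3.032e-01  a ← 130.528270 − (+5.884e-06/-3.032e-01) = 130.528289
iter 4: u=0.754653  f(a)=+1.336e-12  f'(a)=-3.032e-01  a ← 130.528289 − (+1.336e-12/-3.032e-01) = 130.528289
converged: |Δa| < 1e-12 after 4 iterations
sag = a·(cosh(S/(2a)) − 1) = 130.528289·(cosh(0.754653) − 1) = 38.965715
T_max/T_min = cosh(S/(2a)) = 1.298523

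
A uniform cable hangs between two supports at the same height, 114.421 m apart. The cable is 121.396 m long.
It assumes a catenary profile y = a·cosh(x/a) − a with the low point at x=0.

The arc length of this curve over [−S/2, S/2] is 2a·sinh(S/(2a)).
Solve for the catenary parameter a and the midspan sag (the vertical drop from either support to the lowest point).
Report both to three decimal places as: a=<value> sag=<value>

a=95.451 sag=17.665

seed: a₀ = √(S³/(24(L−S))) = √(114.421³/(24·6.975)) = 94.597766
iter 1: u=0.604776  f(a)=+1.287e-01  f'(a)=-1.529e-01  a ← 94.597766 − (+1.287e-01/-1.529e-01) = 95.439148
iter 2: u=0.599445  f(a)=+1.737e-03  f'(a)=-1.488e-01  a ← 95.439148 − (+1.737e-03/-1.488e-01) = 95.450818
iter 3: u=0.599371  f(a)=+3.261e-07  f'(a)=-1.488e-01  a ← 95.450818 − (+3.261e-07/-1.488e-01) = 95.450821
iter 4: u=0.599371  f(a)=+2.842e-14  f'(a)=-1.488e-01  a ← 95.450821 − (+2.842e-14/-1.488e-01) = 95.450821
converged: |Δa| < 1e-12 after 4 iterations
sag = a·(cosh(S/(2a)) − 1) = 95.450821·(cosh(0.599371) − 1) = 17.664635
T_max/T_min = cosh(S/(2a)) = 1.185065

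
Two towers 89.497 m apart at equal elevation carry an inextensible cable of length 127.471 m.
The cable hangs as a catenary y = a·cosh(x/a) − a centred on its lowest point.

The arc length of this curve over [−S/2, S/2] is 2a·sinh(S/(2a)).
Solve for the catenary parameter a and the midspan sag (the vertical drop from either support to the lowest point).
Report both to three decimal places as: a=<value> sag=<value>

seed: a₀ = √(S³/(24(L−S))) = √(89.497³/(24·37.974)) = 28.045548
iter 1: u=1.595565  f(a)=+5.137e+00  f'(a)=-3.463e+00  a ← 28.045548 − (+5.137e+00/-3.463e+00) = 29.528978
iter 2: u=1.515410  f(a)=+4.358e-01  f'(a)=-2.898e+00  a ← 29.528978 − (+4.358e-01/-2.898e+00) = 29.679319
iter 3: u=1.507733  f(a)=+3.777e-03  f'(a)=-2.848e+00  a ← 29.679319 − (+3.777e-03/-2.848e+00) = 29.680645
iter 4: u=1.507666  f(a)=+2.892e-07  f'(a)=-2.848e+00  a ← 29.680645 − (+2.892e-07/-2.848e+00) = 29.680645
iter 5: u=1.507666  f(a)=-1.421e-14  f'(a)=-2.848e+00  a ← 29.680645 − (-1.421e-14/-2.848e+00) = 29.680645
converged: |Δa| < 1e-12 after 5 iterations
sag = a·(cosh(S/(2a)) − 1) = 29.680645·(cosh(1.507666) − 1) = 40.626927
T_max/T_min = cosh(S/(2a)) = 2.368802

a=29.681 sag=40.627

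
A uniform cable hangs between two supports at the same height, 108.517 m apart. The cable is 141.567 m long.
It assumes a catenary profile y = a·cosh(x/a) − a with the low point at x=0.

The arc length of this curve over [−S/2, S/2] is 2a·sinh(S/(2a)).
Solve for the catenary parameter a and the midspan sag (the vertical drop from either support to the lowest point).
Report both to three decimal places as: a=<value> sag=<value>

a=41.856 sag=40.377

seed: a₀ = √(S³/(24(L−S))) = √(108.517³/(24·33.050)) = 40.137962
iter 1: u=1.351800  f(a)=+3.154e+00  f'(a)=-1.968e+00  a ← 40.137962 − (+3.154e+00/-1.968e+00) = 41.740795
iter 2: u=1.299891  f(a)=+1.988e-01  f'(a)=-1.727e+00  a ← 41.740795 − (+1.988e-01/-1.727e+00) = 41.855897
iter 3: u=1.296317  f(a)=+9.070e-04  f'(a)=-1.711e+00  a ← 41.855897 − (+9.070e-04/-1.711e+00) = 41.856427
iter 4: u=1.296300  f(a)=+1.907e-08  f'(a)=-1.711e+00  a ← 41.856427 − (+1.907e-08/-1.711e+00) = 41.856427
iter 5: u=1.296300  f(a)=+2.842e-14  f'(a)=-1.711e+00  a ← 41.856427 − (+2.842e-14/-1.711e+00) = 41.856427
converged: |Δa| < 1e-12 after 5 iterations
sag = a·(cosh(S/(2a)) − 1) = 41.856427·(cosh(1.296300) − 1) = 40.376561
T_max/T_min = cosh(S/(2a)) = 1.964644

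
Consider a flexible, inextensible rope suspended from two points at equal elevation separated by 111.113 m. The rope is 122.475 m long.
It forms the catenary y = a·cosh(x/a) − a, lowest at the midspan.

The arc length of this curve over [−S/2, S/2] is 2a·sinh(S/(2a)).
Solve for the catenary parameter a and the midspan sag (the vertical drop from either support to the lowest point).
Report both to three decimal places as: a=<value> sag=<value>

a=71.991 sag=22.522

seed: a₀ = √(S³/(24(L−S))) = √(111.113³/(24·11.362)) = 70.927442
iter 1: u=0.783286  f(a)=+3.537e-01  f'(a)=-3.405e-01  a ← 70.927442 − (+3.537e-01/-3.405e-01) = 71.966240
iter 2: u=0.771980  f(a)=+7.920e-03  f'(a)=-3.254e-01  a ← 71.966240 − (+7.920e-03/-3.254e-01) = 71.990581
iter 3: u=0.771719  f(a)=+4.173e-06  f'(a)=-3.250e-01  a ← 71.990581 − (+4.173e-06/-3.250e-01) = 71.990594
iter 4: u=0.771719  f(a)=+1.151e-12  f'(a)=-3.250e-01  a ← 71.990594 − (+1.151e-12/-3.250e-01) = 71.990594
converged: |Δa| < 1e-12 after 4 iterations
sag = a·(cosh(S/(2a)) − 1) = 71.990594·(cosh(0.771719) − 1) = 22.522247
T_max/T_min = cosh(S/(2a)) = 1.312850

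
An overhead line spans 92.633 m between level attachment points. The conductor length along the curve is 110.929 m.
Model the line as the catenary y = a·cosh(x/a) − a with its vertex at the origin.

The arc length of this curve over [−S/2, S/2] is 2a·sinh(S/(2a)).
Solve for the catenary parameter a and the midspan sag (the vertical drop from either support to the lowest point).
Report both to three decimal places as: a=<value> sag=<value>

a=43.754 sag=26.891

seed: a₀ = √(S³/(24(L−S))) = √(92.633³/(24·18.296)) = 42.546604
iter 1: u=1.088606  f(a)=+1.115e+00  f'(a)=-9.664e-01  a ← 42.546604 − (+1.115e+00/-9.664e-01) = 43.700600
iter 2: u=1.059860  f(a)=+4.698e-02  f'(a)=-8.865e-01  a ← 43.700600 − (+4.698e-02/-8.865e-01) = 43.753597
iter 3: u=1.058576  f(a)=+9.151e-05  f'(a)=-8.831e-01  a ← 43.753597 − (+9.151e-05/-8.831e-01) = 43.753700
iter 4: u=1.058573  f(a)=+3.486e-10  f'(a)=-8.830e-01  a ← 43.753700 − (+3.486e-10/-8.830e-01) = 43.753700
iter 5: u=1.058573  f(a)=+0.000e+00  f'(a)=-8.830e-01  a ← 43.753700 − (+0.000e+00/-8.830e-01) = 43.753700
converged: |Δa| < 1e-12 after 5 iterations
sag = a·(cosh(S/(2a)) − 1) = 43.753700·(cosh(1.058573) − 1) = 26.891165
T_max/T_min = cosh(S/(2a)) = 1.614603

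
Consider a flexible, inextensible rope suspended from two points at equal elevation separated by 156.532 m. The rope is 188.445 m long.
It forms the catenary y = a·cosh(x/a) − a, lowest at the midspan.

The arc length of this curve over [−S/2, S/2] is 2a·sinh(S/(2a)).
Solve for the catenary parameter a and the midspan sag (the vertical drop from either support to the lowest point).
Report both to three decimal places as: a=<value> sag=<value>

seed: a₀ = √(S³/(24(L−S))) = √(156.532³/(24·31.913)) = 70.764471
iter 1: u=1.106007  f(a)=+2.010e+00  f'(a)=-1.017e+00  a ← 70.764471 − (+2.010e+00/-1.017e+00) = 72.740172
iter 2: u=1.075967  f(a)=+8.724e-02  f'(a)=-9.306e-01  a ← 72.740172 − (+8.724e-02/-9.306e-01) = 72.833914
iter 3: u=1.074582  f(a)=+1.809e-04  f'(a)=-9.268e-01  a ← 72.833914 − (+1.809e-04/-9.268e-01) = 72.834109
iter 4: u=1.074579  f(a)=+7.815e-10  f'(a)=-9.268e-01  a ← 72.834109 − (+7.815e-10/-9.268e-01) = 72.834109
iter 5: u=1.074579  f(a)=+2.842e-14  f'(a)=-9.268e-01  a ← 72.834109 − (+2.842e-14/-9.268e-01) = 72.834109
converged: |Δa| < 1e-12 after 5 iterations
sag = a·(cosh(S/(2a)) − 1) = 72.834109·(cosh(1.074579) − 1) = 46.256978
T_max/T_min = cosh(S/(2a)) = 1.635100

a=72.834 sag=46.257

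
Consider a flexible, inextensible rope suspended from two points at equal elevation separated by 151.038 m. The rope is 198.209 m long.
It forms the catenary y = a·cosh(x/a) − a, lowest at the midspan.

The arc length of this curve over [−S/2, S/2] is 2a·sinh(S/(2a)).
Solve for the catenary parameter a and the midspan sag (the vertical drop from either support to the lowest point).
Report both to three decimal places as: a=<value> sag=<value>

a=57.586 sag=57.034

seed: a₀ = √(S³/(24(L−S))) = √(151.038³/(24·47.171)) = 55.167865
iter 1: u=1.368895  f(a)=+4.622e+00  f'(a)=-2.053e+00  a ← 55.167865 − (+4.622e+00/-2.053e+00) = 57.419499
iter 2: u=1.315215  f(a)=+2.980e-01  f'(a)=-1.796e+00  a ← 57.419499 − (+2.980e-01/-1.796e+00) = 57.585459
iter 3: u=1.311425  f(a)=+1.428e-03  f'(a)=-1.779e+00  a ← 57.585459 − (+1.428e-03/-1.779e+00) = 57.586262
iter 4: u=1.311407  f(a)=+3.313e-08  f'(a)=-1.779e+00  a ← 57.586262 − (+3.313e-08/-1.779e+00) = 57.586262
iter 5: u=1.311407  f(a)=+0.000e+00  f'(a)=-1.779e+00  a ← 57.586262 − (+0.000e+00/-1.779e+00) = 57.586262
converged: |Δa| < 1e-12 after 5 iterations
sag = a·(cosh(S/(2a)) − 1) = 57.586262·(cosh(1.311407) − 1) = 57.034327
T_max/T_min = cosh(S/(2a)) = 1.990416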